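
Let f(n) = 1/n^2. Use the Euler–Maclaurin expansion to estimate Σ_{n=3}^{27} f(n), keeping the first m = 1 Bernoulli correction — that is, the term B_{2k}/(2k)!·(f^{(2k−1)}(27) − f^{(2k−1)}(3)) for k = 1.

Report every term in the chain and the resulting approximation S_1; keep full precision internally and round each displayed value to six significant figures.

S_1 ≈ 0.358702

∫_3^27 1/x^2 dx evaluates to 0.296296.
Endpoint term: (f(3) + f(27))/2 = (0.111111 + 0.00137174)/2 = 0.0562414.
Running total after boundary: 0.352538.
k=1: B_{2}/(2)! × [f^{(1)}(27) − f^{(1)}(3)] = 1/12 × (-0.000101611 − (-0.0740741)) = 0.00616437.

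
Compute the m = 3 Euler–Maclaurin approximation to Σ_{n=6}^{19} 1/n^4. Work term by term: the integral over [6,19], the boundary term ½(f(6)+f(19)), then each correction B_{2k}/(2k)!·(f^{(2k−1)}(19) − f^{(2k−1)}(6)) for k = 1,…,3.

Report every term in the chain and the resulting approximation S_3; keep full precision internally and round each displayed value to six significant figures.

S_3 ≈ 0.00192641

The integral term ∫_6^19 1/x^4 dx = 0.00149461.
½[f(6) + f(19)] = ½[0.000771605 + 7.67336e-06] = 0.000389639.
Integral + boundary = 0.00188425.
k=1: B_{2}/(2)! × [f^{(1)}(19) − f^{(1)}(6)] = 1/12 × (-1.61544e-06 − (-0.000514403)) = 4.27323e-05.
Partial sum through k=1: 0.00192698.
k=2: B_{4}/(4)! × [f^{(3)}(19) − f^{(3)}(6)] = −1/720 × (-1.34247e-07 − (-0.000428669)) = -5.95188e-07.
Partial sum through k=2: 0.00192639.
k=3: B_{6}/(6)! × [f^{(5)}(19) − f^{(5)}(6)] = 1/30240 × (-2.08251e-08 − (-0.000666819)) = 2.20502e-08.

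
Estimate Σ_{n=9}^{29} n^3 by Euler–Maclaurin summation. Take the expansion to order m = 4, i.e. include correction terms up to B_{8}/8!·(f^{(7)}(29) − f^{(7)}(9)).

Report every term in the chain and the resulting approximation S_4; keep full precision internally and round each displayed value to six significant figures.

S_4 ≈ 187929

Integral: ∫_9^29 x^3 dx = 175180.
Boundary: ½(f(9) + f(29)) = ½(729.000 + 24389.0) = 12559.0.
Running total after boundary: 187739.
k=1: B_{2}/(2)! × [f^{(1)}(29) − f^{(1)}(9)] = 1/12 × (2523.00 − 243.000) = 190.000.
Partial sum through k=1: 187929.
k=2: B_{4}/(4)! × [f^{(3)}(29) − f^{(3)}(9)] = −1/720 × (6.00000 − 6.00000) = 0.00000.
Partial sum through k=2: 187929.
k=3: B_{6}/(6)! × [f^{(5)}(29) − f^{(5)}(9)] = 1/30240 × (0.00000 − 0.00000) = 0.00000.
Partial sum through k=3: 187929.
k=4: B_{8}/(8)! × [f^{(7)}(29) − f^{(7)}(9)] = −1/1209600 × (0.00000 − 0.00000) = 0.00000.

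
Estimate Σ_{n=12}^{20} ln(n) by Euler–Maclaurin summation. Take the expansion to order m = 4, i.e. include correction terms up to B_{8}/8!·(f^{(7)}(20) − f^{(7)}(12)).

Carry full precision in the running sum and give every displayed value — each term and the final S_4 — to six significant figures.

Integral: ∫_12^20 ln(x) dx = 22.0958.
½[f(12) + f(20)] = ½[2.48491 + 2.99573] = 2.74032.
Integral + boundary = 24.8361.
k=1: B_{2}/(2)! × [f^{(1)}(20) − f^{(1)}(12)] = 1/12 × (0.0500000 − 0.0833333) = -0.00277778.
Running total after k=1: 24.8333.
k=2: B_{4}/(4)! × [f^{(3)}(20) − f^{(3)}(12)] = −1/720 × (0.000250000 − 0.00115741) = 1.26029e-06.
Running total after k=2: 24.8333.
k=3: B_{6}/(6)! × [f^{(5)}(20) − f^{(5)}(12)] = 1/30240 × (7.50000e-06 − 9.64506e-05) = -2.94149e-09.
Running total after k=3: 24.8333.
k=4: B_{8}/(8)! × [f^{(7)}(20) − f^{(7)}(12)] = −1/1209600 × (5.62500e-07 − 2.00939e-05) = 1.61470e-11.

S_4 ≈ 24.8333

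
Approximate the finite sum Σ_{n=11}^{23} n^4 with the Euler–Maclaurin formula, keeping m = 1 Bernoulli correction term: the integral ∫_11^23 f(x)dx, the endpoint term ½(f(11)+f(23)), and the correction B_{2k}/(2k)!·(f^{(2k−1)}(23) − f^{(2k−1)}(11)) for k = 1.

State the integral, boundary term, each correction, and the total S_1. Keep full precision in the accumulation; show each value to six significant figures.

S_1 ≈ 1.40591e+06

∫_11^23 x^4 dx evaluates to 1.25506e+06.
Endpoint term: (f(11) + f(23))/2 = (14641.0 + 279841)/2 = 147241.
So far: 1.40230e+06.
k=1: B_{2}/(2)! × [f^{(1)}(23) − f^{(1)}(11)] = 1/12 × (48668.0 − 5324.00) = 3612.00.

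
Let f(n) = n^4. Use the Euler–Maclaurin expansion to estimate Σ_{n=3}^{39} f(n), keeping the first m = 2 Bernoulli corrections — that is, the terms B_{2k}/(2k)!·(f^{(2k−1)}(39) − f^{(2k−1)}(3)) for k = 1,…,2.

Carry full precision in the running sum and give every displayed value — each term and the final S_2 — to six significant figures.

The integral term ∫_3^39 x^4 dx = 1.80448e+07.
Boundary: ½(f(3) + f(39)) = ½(81.0000 + 2.31344e+06) = 1.15676e+06.
Integral + boundary = 1.92016e+07.
Order-1 term: 1/12 · (237276 − 108.000) = 19764.0.
Partial sum through k=1: 1.92213e+07.
Order-2 term: −1/720 · (936.000 − 72.0000) = -1.20000.

S_2 ≈ 1.92213e+07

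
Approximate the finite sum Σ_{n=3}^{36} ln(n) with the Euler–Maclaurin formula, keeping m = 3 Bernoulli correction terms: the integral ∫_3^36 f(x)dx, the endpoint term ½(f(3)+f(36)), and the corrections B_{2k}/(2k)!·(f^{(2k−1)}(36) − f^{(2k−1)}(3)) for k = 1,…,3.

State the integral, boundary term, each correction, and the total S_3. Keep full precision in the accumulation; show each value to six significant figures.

∫_3^36 ln(x) dx evaluates to 92.7108.
Boundary: ½(f(3) + f(36)) = ½(1.09861 + 3.58352) = 2.34107.
So far: 95.0519.
Correction k=1: B_{2}/2! · (f^{(1)}(36) − f^{(1)}(3)) = 1/12 · (0.0277778 − 0.333333) = -0.0254630.
Running total after k=1: 95.0264.
Correction k=2: B_{4}/4! · (f^{(3)}(36) − f^{(3)}(3)) = −1/720 · (4.28669e-05 − 0.0740741) = 0.000102821.
Running total after k=2: 95.0266.
Correction k=3: B_{6}/6! · (f^{(5)}(36) − f^{(5)}(3)) = 1/30240 · (3.96916e-07 − 0.0987654) = -3.26604e-06.

S_3 ≈ 95.0265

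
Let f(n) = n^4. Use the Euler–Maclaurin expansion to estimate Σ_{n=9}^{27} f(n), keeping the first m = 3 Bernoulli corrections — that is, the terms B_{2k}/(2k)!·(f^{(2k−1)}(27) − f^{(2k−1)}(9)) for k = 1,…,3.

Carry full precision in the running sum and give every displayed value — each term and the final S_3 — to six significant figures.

S_3 ≈ 3.13329e+06

∫_9^27 x^4 dx evaluates to 2.85797e+06.
Boundary: ½(f(9) + f(27)) = ½(6561.00 + 531441) = 269001.
Integral + boundary = 3.12697e+06.
Correction k=1: B_{2}/2! · (f^{(1)}(27) − f^{(1)}(9)) = 1/12 · (78732.0 − 2916.00) = 6318.00.
Running total after k=1: 3.13329e+06.
Correction k=2: B_{4}/4! · (f^{(3)}(27) − f^{(3)}(9)) = −1/720 · (648.000 − 216.000) = -0.600000.
Running total after k=2: 3.13329e+06.
Correction k=3: B_{6}/6! · (f^{(5)}(27) − f^{(5)}(9)) = 1/30240 · (0.00000 − 0.00000) = 0.00000.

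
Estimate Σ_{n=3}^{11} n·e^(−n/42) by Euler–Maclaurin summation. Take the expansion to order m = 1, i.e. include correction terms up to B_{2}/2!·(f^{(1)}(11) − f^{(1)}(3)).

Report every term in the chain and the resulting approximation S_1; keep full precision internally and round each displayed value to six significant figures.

The integral term ∫_3^11 x·e^(−x/42) dx = 46.6140.
Boundary: ½(f(3) + f(11)) = ½(2.79319 + 8.46543) = 5.62931.
Integral + boundary = 52.2433.
k=1: B_{2}/(2)! × [f^{(1)}(11) − f^{(1)}(3)] = 1/12 × (0.568027 − 0.864558) = -0.0247110.

S_1 ≈ 52.2186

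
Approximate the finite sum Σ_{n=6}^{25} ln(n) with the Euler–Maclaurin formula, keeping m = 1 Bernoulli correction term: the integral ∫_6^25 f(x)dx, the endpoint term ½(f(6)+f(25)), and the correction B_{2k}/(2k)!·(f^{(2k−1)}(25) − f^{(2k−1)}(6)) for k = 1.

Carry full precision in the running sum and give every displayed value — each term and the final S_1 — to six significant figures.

∫_6^25 ln(x) dx evaluates to 50.7213.
Endpoint term: (f(6) + f(25))/2 = (1.79176 + 3.21888)/2 = 2.50532.
So far: 53.2267.
Correction k=1: B_{2}/2! · (f^{(1)}(25) − f^{(1)}(6)) = 1/12 · (0.0400000 − 0.166667) = -0.0105556.

S_1 ≈ 53.2161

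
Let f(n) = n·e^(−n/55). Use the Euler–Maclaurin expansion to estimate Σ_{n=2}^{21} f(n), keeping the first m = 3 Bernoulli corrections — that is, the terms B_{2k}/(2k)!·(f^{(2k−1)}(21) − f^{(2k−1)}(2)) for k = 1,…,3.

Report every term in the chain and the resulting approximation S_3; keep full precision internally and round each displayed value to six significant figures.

S_3 ≈ 177.789

∫_2^21 x·e^(−x/55) dx evaluates to 169.700.
Boundary: ½(f(2) + f(21)) = ½(1.92858 + 14.3350) = 8.13179.
Integral + boundary = 177.832.
Order-1 term: 1/12 · (0.421983 − 0.929225) = -0.0422701.
Running total after k=1: 177.789.
Order-2 term: −1/720 · (0.000590817 − 0.000944728) = 4.91544e-07.
Running total after k=2: 177.789.
Order-3 term: 1/30240 · (3.44508e-07 − 5.23066e-07) = -5.90472e-12.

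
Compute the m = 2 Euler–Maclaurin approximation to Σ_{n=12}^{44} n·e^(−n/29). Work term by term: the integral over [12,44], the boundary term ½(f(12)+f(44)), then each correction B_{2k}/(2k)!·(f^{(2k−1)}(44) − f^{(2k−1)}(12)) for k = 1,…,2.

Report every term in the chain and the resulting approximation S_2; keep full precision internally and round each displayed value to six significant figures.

S_2 ≈ 330.551

∫_12^44 x·e^(−x/29) dx evaluates to 321.801.
½[f(12) + f(44)] = ½[7.93365 + 9.64991] = 8.79178.
Running total after boundary: 330.592.
k=1: B_{2}/(2)! × [f^{(1)}(44) − f^{(1)}(12)] = 1/12 × (-0.113439 − 0.387563) = -0.0417502.
Partial sum through k=1: 330.551.
k=2: B_{4}/(4)! × [f^{(3)}(44) − f^{(3)}(12)] = −1/720 × (0.000386674 − 0.00203310) = 2.28671e-06.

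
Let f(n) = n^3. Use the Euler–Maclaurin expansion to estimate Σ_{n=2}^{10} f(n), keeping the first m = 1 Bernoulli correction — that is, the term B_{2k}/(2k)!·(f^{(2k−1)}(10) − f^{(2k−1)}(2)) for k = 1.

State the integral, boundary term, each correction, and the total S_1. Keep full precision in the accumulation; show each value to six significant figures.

Integral: ∫_2^10 x^3 dx = 2496.00.
½[f(2) + f(10)] = ½[8.00000 + 1000.00] = 504.000.
Running total after boundary: 3000.00.
Correction k=1: B_{2}/2! · (f^{(1)}(10) − f^{(1)}(2)) = 1/12 · (300.000 − 12.0000) = 24.0000.

S_1 ≈ 3024.00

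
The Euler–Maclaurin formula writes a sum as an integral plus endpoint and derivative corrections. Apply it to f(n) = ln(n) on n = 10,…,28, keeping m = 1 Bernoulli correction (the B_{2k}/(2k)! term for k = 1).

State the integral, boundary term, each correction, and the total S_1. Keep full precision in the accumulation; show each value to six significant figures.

The integral term ∫_10^28 ln(x) dx = 52.2759.
Boundary: ½(f(10) + f(28)) = ½(2.30259 + 3.33220) = 2.81739.
Running total after boundary: 55.0933.
k=1: B_{2}/(2)! × [f^{(1)}(28) − f^{(1)}(10)] = 1/12 × (0.0357143 − 0.100000) = -0.00535714.

S_1 ≈ 55.0879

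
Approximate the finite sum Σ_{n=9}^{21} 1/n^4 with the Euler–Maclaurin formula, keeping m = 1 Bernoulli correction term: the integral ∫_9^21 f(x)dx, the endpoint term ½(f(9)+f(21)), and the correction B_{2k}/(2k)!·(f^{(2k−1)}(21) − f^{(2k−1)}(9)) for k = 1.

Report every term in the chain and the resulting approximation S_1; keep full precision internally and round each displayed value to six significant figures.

S_1 ≈ 0.000505596

The integral term ∫_9^21 1/x^4 dx = 0.000421254.
Boundary: ½(f(9) + f(21)) = ½(0.000152416 + 5.14189e-06) = 7.87788e-05.
Integral + boundary = 0.000500033.
Order-1 term: 1/12 · (-9.79408e-07 − (-6.77404e-05)) = 5.56341e-06.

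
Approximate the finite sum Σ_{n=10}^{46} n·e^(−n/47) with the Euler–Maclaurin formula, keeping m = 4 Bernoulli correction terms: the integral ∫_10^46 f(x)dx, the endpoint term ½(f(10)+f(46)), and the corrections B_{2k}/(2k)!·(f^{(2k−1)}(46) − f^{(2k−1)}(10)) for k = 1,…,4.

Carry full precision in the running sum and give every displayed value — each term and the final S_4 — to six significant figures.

S_4 ≈ 535.609

∫_10^46 x·e^(−x/47) dx evaluates to 522.977.
Endpoint term: (f(10) + f(46))/2 = (8.08345 + 17.2864)/2 = 12.6849.
So far: 535.662.
Correction k=1: B_{2}/2! · (f^{(1)}(46) − f^{(1)}(10)) = 1/12 · (0.00799554 − 0.636357) = -0.0523634.
Running total after k=1: 535.609.
Correction k=2: B_{4}/4! · (f^{(3)}(46) − f^{(3)}(10)) = −1/720 · (0.000343855 − 0.00101994) = 9.39006e-07.
Running total after k=2: 535.609.
Correction k=3: B_{6}/6! · (f^{(5)}(46) − f^{(5)}(10)) = 1/30240 · (3.09684e-07 − 7.93031e-07) = -1.59837e-11.
Running total after k=3: 535.609.
Correction k=4: B_{8}/8! · (f^{(7)}(46) − f^{(7)}(10)) = −1/1209600 · (2.09917e-10 − 5.08982e-10) = 2.47243e-16.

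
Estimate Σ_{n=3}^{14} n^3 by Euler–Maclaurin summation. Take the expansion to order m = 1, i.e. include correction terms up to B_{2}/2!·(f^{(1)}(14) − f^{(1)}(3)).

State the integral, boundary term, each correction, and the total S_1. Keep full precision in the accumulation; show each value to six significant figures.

∫_3^14 x^3 dx evaluates to 9583.75.
Boundary: ½(f(3) + f(14)) = ½(27.0000 + 2744.00) = 1385.50.
So far: 10969.2.
Order-1 term: 1/12 · (588.000 − 27.0000) = 46.7500.

S_1 ≈ 11016.0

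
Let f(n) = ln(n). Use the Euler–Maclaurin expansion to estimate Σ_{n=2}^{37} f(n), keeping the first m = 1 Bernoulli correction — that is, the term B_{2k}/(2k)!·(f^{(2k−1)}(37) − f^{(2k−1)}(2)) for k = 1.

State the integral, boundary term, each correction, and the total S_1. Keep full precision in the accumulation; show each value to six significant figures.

S_1 ≈ 99.3303

Integral: ∫_2^37 ln(x) dx = 97.2177.
Endpoint term: (f(2) + f(37))/2 = (0.693147 + 3.61092)/2 = 2.15203.
Running total after boundary: 99.3697.
Correction k=1: B_{2}/2! · (f^{(1)}(37) − f^{(1)}(2)) = 1/12 · (0.0270270 − 0.500000) = -0.0394144.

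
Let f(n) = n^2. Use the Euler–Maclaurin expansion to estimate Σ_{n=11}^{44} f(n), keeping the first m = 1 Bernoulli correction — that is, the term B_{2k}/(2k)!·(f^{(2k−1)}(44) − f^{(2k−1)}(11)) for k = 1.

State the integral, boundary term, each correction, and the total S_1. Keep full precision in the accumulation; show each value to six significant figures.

S_1 ≈ 28985.0

∫_11^44 x^2 dx evaluates to 27951.0.
½[f(11) + f(44)] = ½[121.000 + 1936.00] = 1028.50.
Running total after boundary: 28979.5.
Order-1 term: 1/12 · (88.0000 − 22.0000) = 5.50000.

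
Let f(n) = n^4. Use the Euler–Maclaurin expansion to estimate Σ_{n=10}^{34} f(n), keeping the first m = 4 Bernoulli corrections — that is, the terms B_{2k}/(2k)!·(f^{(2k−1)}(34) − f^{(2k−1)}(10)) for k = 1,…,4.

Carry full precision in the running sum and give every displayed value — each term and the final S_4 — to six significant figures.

S_4 ≈ 9.75302e+06

Integral: ∫_10^34 x^4 dx = 9.06708e+06.
Endpoint term: (f(10) + f(34))/2 = (10000.0 + 1.33634e+06)/2 = 673168.
Integral + boundary = 9.74025e+06.
Order-1 term: 1/12 · (157216 − 4000.00) = 12768.0.
After k=1: 9.75302e+06.
Order-2 term: −1/720 · (816.000 − 240.000) = -0.800000.
After k=2: 9.75302e+06.
Order-3 term: 1/30240 · (0.00000 − 0.00000) = 0.00000.
After k=3: 9.75302e+06.
Order-4 term: −1/1209600 · (0.00000 − 0.00000) = 0.00000.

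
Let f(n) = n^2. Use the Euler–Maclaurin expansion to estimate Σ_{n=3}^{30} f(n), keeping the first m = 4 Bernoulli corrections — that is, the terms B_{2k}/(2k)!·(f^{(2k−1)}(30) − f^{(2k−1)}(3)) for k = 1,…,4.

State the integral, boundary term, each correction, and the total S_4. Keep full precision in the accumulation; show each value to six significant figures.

Integral: ∫_3^30 x^2 dx = 8991.00.
Boundary: ½(f(3) + f(30)) = ½(9.00000 + 900.000) = 454.500.
Running total after boundary: 9445.50.
Correction k=1: B_{2}/2! · (f^{(1)}(30) − f^{(1)}(3)) = 1/12 · (60.0000 − 6.00000) = 4.50000.
Partial sum through k=1: 9450.00.
Correction k=2: B_{4}/4! · (f^{(3)}(30) − f^{(3)}(3)) = −1/720 · (0.00000 − 0.00000) = 0.00000.
Partial sum through k=2: 9450.00.
Correction k=3: B_{6}/6! · (f^{(5)}(30) − f^{(5)}(3)) = 1/30240 · (0.00000 − 0.00000) = 0.00000.
Partial sum through k=3: 9450.00.
Correction k=4: B_{8}/8! · (f^{(7)}(30) − f^{(7)}(3)) = −1/1209600 · (0.00000 − 0.00000) = 0.00000.

S_4 ≈ 9450.00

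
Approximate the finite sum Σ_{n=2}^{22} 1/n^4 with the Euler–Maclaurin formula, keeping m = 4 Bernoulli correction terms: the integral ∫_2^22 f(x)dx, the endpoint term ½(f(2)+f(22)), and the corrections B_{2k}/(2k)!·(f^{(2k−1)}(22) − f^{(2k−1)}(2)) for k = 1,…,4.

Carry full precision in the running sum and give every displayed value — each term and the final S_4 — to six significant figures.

S_4 ≈ 0.0821919

∫_2^22 1/x^4 dx evaluates to 0.0416354.
Endpoint term: (f(2) + f(22))/2 = (0.0625000 + 4.26883e-06)/2 = 0.0312521.
So far: 0.0728875.
Correction k=1: B_{2}/2! · (f^{(1)}(22) − f^{(1)}(2)) = 1/12 · (-7.76152e-07 − (-0.125000)) = 0.0104166.
Partial sum through k=1: 0.0833041.
Correction k=2: B_{4}/4! · (f^{(3)}(22) − f^{(3)}(2)) = −1/720 · (-4.81086e-08 − (-0.937500)) = -0.00130208.
Partial sum through k=2: 0.0820020.
Correction k=3: B_{6}/6! · (f^{(5)}(22) − f^{(5)}(2)) = 1/30240 · (-5.56628e-09 − (-13.1250)) = 0.000434028.
Partial sum through k=3: 0.0824360.
Correction k=4: B_{8}/8! · (f^{(7)}(22) − f^{(7)}(2)) = −1/1209600 · (-1.03505e-09 − (-295.312)) = -0.000244141.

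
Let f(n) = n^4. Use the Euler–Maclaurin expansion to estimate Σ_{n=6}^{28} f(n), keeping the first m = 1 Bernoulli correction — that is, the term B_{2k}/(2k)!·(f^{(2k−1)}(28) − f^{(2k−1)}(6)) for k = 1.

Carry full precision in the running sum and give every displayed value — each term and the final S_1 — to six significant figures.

∫_6^28 x^4 dx evaluates to 3.44052e+06.
½[f(6) + f(28)] = ½[1296.00 + 614656] = 307976.
Running total after boundary: 3.74849e+06.
k=1: B_{2}/(2)! × [f^{(1)}(28) − f^{(1)}(6)] = 1/12 × (87808.0 − 864.000) = 7245.33.

S_1 ≈ 3.75574e+06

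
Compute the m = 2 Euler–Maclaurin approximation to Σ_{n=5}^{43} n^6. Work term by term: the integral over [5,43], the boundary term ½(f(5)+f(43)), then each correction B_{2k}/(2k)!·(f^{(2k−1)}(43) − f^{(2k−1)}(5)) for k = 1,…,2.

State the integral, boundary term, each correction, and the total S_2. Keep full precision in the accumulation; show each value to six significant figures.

∫_5^43 x^6 dx evaluates to 3.88312e+10.
Endpoint term: (f(5) + f(43))/2 = (15625.0 + 6.32136e+09)/2 = 3.16069e+09.
Integral + boundary = 4.19919e+10.
Order-1 term: 1/12 · (8.82051e+08 − 18750.0) = 7.35027e+07.
Partial sum through k=1: 4.20654e+10.
Order-2 term: −1/720 · (9.54084e+06 − 15000.0) = -13230.3.

S_2 ≈ 4.20654e+10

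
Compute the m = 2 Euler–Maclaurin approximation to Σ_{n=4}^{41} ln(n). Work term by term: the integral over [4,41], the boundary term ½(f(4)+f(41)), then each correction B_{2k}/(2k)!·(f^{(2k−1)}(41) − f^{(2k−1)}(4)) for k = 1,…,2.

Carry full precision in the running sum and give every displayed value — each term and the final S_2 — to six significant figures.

S_2 ≈ 112.242

The integral term ∫_4^41 ln(x) dx = 109.711.
Endpoint term: (f(4) + f(41))/2 = (1.38629 + 3.71357)/2 = 2.54993.
So far: 112.261.
k=1: B_{2}/(2)! × [f^{(1)}(41) − f^{(1)}(4)] = 1/12 × (0.0243902 − 0.250000) = -0.0188008.
Partial sum through k=1: 112.242.
k=2: B_{4}/(4)! × [f^{(3)}(41) − f^{(3)}(4)] = −1/720 × (2.90187e-05 − 0.0312500) = 4.33625e-05.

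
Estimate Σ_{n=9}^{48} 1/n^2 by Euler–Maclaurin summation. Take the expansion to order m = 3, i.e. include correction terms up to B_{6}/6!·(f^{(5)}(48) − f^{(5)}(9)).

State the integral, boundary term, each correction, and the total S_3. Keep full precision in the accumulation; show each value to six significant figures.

The integral term ∫_9^48 1/x^2 dx = 0.0902778.
Boundary: ½(f(9) + f(48)) = ½(0.0123457 + 0.000434028) = 0.00638985.
So far: 0.0966676.
Correction k=1: B_{2}/2! · (f^{(1)}(48) − f^{(1)}(9)) = 1/12 · (-1.80845e-05 − (-0.00274348)) = 0.000227117.
Running total after k=1: 0.0968947.
Correction k=2: B_{4}/4! · (f^{(3)}(48) − f^{(3)}(9)) = −1/720 · (-9.41901e-08 − (-0.000406442)) = -5.64372e-07.
Running total after k=2: 0.0968942.
Correction k=3: B_{6}/6! · (f^{(5)}(48) − f^{(5)}(9)) = 1/30240 · (-1.22643e-09 − (-0.000150534)) = 4.97794e-09.

S_3 ≈ 0.0968942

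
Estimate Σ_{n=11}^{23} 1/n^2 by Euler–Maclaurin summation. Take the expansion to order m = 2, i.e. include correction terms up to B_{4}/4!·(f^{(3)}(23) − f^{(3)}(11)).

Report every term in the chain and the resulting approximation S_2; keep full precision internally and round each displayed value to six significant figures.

The integral term ∫_11^23 1/x^2 dx = 0.0474308.
½[f(11) + f(23)] = ½[0.00826446 + 0.00189036] = 0.00507741.
So far: 0.0525082.
k=1: B_{2}/(2)! × [f^{(1)}(23) − f^{(1)}(11)] = 1/12 × (-0.000164379 − (-0.00150263)) = 0.000111521.
Partial sum through k=1: 0.0526198.
k=2: B_{4}/(4)! × [f^{(3)}(23) − f^{(3)}(11)] = −1/720 × (-3.72883e-06 − (-0.000149021)) = -2.01795e-07.

S_2 ≈ 0.0526196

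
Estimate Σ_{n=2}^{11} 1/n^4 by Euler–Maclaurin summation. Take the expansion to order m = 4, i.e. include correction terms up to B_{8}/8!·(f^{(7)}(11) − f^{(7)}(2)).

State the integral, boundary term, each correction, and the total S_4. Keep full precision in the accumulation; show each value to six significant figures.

The integral term ∫_2^11 1/x^4 dx = 0.0414162.
Boundary: ½(f(2) + f(11)) = ½(0.0625000 + 6.83013e-05) = 0.0312842.
Integral + boundary = 0.0727004.
Correction k=1: B_{2}/2! · (f^{(1)}(11) − f^{(1)}(2)) = 1/12 · (-2.48369e-05 − (-0.125000)) = 0.0104146.
After k=1: 0.0831150.
Correction k=2: B_{4}/4! · (f^{(3)}(11) − f^{(3)}(2)) = −1/720 · (-6.15790e-06 − (-0.937500)) = -0.00130207.
After k=2: 0.0818129.
Correction k=3: B_{6}/6! · (f^{(5)}(11) − f^{(5)}(2)) = 1/30240 · (-2.84994e-06 − (-13.1250)) = 0.000434028.
After k=3: 0.0822469.
Correction k=4: B_{8}/8! · (f^{(7)}(11) − f^{(7)}(2)) = −1/1209600 · (-2.11979e-06 − (-295.312)) = -0.000244141.

S_4 ≈ 0.0820028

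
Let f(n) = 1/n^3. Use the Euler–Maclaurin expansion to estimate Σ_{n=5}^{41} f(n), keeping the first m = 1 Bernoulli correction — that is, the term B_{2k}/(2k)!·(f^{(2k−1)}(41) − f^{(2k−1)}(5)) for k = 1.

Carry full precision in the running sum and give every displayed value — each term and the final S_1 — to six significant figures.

Integral: ∫_5^41 1/x^3 dx = 0.0197026.
Endpoint term: (f(5) + f(41))/2 = (0.00800000 + 1.45094e-05)/2 = 0.00400725.
Running total after boundary: 0.0237098.
Order-1 term: 1/12 · (-1.06166e-06 − (-0.00480000)) = 0.000399912.

S_1 ≈ 0.0241097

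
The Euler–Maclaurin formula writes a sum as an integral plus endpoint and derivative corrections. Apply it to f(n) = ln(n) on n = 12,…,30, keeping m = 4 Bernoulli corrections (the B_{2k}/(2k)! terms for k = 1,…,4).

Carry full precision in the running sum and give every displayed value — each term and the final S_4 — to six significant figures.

Integral: ∫_12^30 ln(x) dx = 54.2170.
½[f(12) + f(30)] = ½[2.48491 + 3.40120] = 2.94305.
So far: 57.1601.
Correction k=1: B_{2}/2! · (f^{(1)}(30) − f^{(1)}(12)) = 1/12 · (0.0333333 − 0.0833333) = -0.00416667.
Partial sum through k=1: 57.1559.
Correction k=2: B_{4}/4! · (f^{(3)}(30) − f^{(3)}(12)) = −1/720 · (7.40741e-05 − 0.00115741) = 1.50463e-06.
Partial sum through k=2: 57.1559.
Correction k=3: B_{6}/6! · (f^{(5)}(30) − f^{(5)}(12)) = 1/30240 · (9.87654e-07 − 9.64506e-05) = -3.15684e-09.
Partial sum through k=3: 57.1559.
Correction k=4: B_{8}/8! · (f^{(7)}(30) − f^{(7)}(12)) = −1/1209600 · (3.29218e-08 − 2.00939e-05) = 1.65848e-11.

S_4 ≈ 57.1559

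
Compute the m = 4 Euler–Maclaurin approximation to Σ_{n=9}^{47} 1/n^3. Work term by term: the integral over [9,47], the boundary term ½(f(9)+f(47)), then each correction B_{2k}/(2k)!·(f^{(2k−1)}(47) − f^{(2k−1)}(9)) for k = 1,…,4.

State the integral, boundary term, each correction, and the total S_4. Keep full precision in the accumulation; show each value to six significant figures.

S_4 ≈ 0.00667508

The integral term ∫_9^47 1/x^3 dx = 0.00594649.
Endpoint term: (f(9) + f(47))/2 = (0.00137174 + 9.63178e-06)/2 = 0.000690687.
So far: 0.00663718.
Order-1 term: 1/12 · (-6.14794e-07 − (-0.000457247)) = 3.80527e-05.
Partial sum through k=1: 0.00667523.
Order-2 term: −1/720 · (-5.56627e-09 − (-0.000112901)) = -1.56799e-07.
Partial sum through k=2: 0.00667508.
Order-3 term: 1/30240 · (-1.05832e-10 − (-5.85410e-05)) = 1.93588e-09.
Partial sum through k=3: 0.00667508.
Order-4 term: −1/1209600 · (-3.44949e-12 − (-5.20365e-05)) = -4.30196e-11.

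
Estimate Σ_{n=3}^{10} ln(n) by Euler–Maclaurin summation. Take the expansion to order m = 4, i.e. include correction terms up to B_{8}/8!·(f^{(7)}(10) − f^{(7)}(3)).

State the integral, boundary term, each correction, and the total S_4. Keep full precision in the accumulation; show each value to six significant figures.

S_4 ≈ 14.4113

The integral term ∫_3^10 ln(x) dx = 12.7300.
½[f(3) + f(10)] = ½[1.09861 + 2.30259] = 1.70060.
So far: 14.4306.
Correction k=1: B_{2}/2! · (f^{(1)}(10) − f^{(1)}(3)) = 1/12 · (0.100000 − 0.333333) = -0.0194444.
Running total after k=1: 14.4112.
Correction k=2: B_{4}/4! · (f^{(3)}(10) − f^{(3)}(3)) = −1/720 · (0.00200000 − 0.0740741) = 0.000100103.
Running total after k=2: 14.4113.
Correction k=3: B_{6}/6! · (f^{(5)}(10) − f^{(5)}(3)) = 1/30240 · (0.000240000 − 0.0987654) = -3.25812e-06.
Running total after k=3: 14.4113.
Correction k=4: B_{8}/8! · (f^{(7)}(10) − f^{(7)}(3)) = −1/1209600 · (7.20000e-05 − 0.329218) = 2.72112e-07.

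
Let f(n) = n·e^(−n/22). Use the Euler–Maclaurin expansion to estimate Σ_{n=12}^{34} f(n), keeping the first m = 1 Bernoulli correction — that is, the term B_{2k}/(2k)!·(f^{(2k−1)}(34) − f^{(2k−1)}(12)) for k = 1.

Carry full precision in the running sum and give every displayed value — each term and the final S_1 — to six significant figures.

Integral: ∫_12^34 x·e^(−x/22) dx = 170.844.
Boundary: ½(f(12) + f(34)) = ½(6.95494 + 7.24931) = 7.10212.
Integral + boundary = 177.946.
Correction k=1: B_{2}/2! · (f^{(1)}(34) − f^{(1)}(12)) = 1/12 · (-0.116299 − 0.263445) = -0.0316453.

S_1 ≈ 177.914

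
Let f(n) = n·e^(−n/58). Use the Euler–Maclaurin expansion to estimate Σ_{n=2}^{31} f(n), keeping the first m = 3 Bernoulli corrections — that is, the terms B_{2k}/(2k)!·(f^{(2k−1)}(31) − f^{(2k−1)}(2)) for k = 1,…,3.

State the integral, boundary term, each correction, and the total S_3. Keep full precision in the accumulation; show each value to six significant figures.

S_3 ≈ 347.250

∫_2^31 x·e^(−x/58) dx evaluates to 337.256.
Endpoint term: (f(2) + f(31))/2 = (1.93221 + 18.1651)/2 = 10.0487.
Running total after boundary: 347.305.
Order-1 term: 1/12 · (0.272780 − 0.932791) = -0.0550009.
After k=1: 347.250.
Order-2 term: −1/720 · (0.000429466 − 0.000851665) = 5.86387e-07.
After k=2: 347.250.
Order-3 term: 1/30240 · (2.31226e-07 − 4.23913e-07) = -6.37192e-12.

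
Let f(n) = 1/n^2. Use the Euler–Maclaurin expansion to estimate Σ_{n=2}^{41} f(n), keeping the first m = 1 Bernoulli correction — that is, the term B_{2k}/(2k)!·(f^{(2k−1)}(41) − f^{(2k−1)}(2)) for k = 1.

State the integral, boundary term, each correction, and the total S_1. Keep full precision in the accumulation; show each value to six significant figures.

S_1 ≈ 0.621738

∫_2^41 1/x^2 dx evaluates to 0.475610.
Boundary: ½(f(2) + f(41)) = ½(0.250000 + 0.000594884) = 0.125297.
So far: 0.600907.
k=1: B_{2}/(2)! × [f^{(1)}(41) − f^{(1)}(2)] = 1/12 × (-2.90187e-05 − (-0.250000)) = 0.0208309.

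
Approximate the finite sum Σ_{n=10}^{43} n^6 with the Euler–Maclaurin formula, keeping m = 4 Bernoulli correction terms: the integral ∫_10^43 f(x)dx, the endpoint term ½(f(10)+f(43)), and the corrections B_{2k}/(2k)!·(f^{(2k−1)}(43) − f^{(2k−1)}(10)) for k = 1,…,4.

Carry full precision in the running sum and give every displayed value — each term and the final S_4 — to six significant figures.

S_4 ≈ 4.20644e+10

The integral term ∫_10^43 x^6 dx = 3.88298e+10.
½[f(10) + f(43)] = ½[1.00000e+06 + 6.32136e+09] = 3.16118e+09.
Integral + boundary = 4.19910e+10.
Correction k=1: B_{2}/2! · (f^{(1)}(43) − f^{(1)}(10)) = 1/12 · (8.82051e+08 − 600000) = 7.34542e+07.
After k=1: 4.20644e+10.
Correction k=2: B_{4}/4! · (f^{(3)}(43) − f^{(3)}(10)) = −1/720 · (9.54084e+06 − 120000) = -13084.5.
After k=2: 4.20644e+10.
Correction k=3: B_{6}/6! · (f^{(5)}(43) − f^{(5)}(10)) = 1/30240 · (30960.0 − 7200.00) = 0.785714.
After k=3: 4.20644e+10.
Correction k=4: B_{8}/8! · (f^{(7)}(43) − f^{(7)}(10)) = −1/1209600 · (0.00000 − 0.00000) = 0.00000.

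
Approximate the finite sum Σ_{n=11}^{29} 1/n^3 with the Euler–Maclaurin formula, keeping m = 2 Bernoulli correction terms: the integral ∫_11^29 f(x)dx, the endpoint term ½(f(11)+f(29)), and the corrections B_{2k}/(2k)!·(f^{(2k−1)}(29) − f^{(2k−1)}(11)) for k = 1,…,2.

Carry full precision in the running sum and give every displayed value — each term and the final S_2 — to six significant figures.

The integral term ∫_11^29 1/x^3 dx = 0.00353770.
½[f(11) + f(29)] = ½[0.000751315 + 4.10021e-05] = 0.000396158.
Integral + boundary = 0.00393386.
Order-1 term: 1/12 · (-4.24160e-06 − (-0.000204904)) = 1.67219e-05.
After k=1: 0.00395058.
Order-2 term: −1/720 · (-1.00870e-07 − (-3.38684e-05)) = -4.68994e-08.

S_2 ≈ 0.00395053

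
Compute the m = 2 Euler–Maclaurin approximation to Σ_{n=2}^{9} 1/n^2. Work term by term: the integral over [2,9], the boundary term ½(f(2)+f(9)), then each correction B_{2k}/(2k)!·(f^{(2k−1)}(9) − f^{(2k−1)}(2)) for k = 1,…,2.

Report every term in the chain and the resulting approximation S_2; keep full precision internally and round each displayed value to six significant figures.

S_2 ≈ 0.539625

Integral: ∫_2^9 1/x^2 dx = 0.388889.
Endpoint term: (f(2) + f(9))/2 = (0.250000 + 0.0123457)/2 = 0.131173.
Integral + boundary = 0.520062.
Correction k=1: B_{2}/2! · (f^{(1)}(9) − f^{(1)}(2)) = 1/12 · (-0.00274348 − (-0.250000)) = 0.0206047.
After k=1: 0.540666.
Correction k=2: B_{4}/4! · (f^{(3)}(9) − f^{(3)}(2)) = −1/720 · (-0.000406442 − (-0.750000)) = -0.00104110.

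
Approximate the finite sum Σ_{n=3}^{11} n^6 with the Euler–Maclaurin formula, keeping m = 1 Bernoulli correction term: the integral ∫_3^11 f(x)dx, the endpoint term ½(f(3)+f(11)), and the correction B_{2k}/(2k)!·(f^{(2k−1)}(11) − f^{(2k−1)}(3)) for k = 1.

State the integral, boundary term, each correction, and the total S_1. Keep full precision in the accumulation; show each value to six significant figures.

S_1 ≈ 3.75012e+06

The integral term ∫_3^11 x^6 dx = 2.78357e+06.
Endpoint term: (f(3) + f(11))/2 = (729.000 + 1.77156e+06)/2 = 886145.
Running total after boundary: 3.66971e+06.
k=1: B_{2}/(2)! × [f^{(1)}(11) − f^{(1)}(3)] = 1/12 × (966306 − 1458.00) = 80404.0.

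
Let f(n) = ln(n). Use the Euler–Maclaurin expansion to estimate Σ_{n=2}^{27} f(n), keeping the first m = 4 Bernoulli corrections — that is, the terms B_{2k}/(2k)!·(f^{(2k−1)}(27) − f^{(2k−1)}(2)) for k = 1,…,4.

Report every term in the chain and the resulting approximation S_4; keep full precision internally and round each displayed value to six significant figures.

The integral term ∫_2^27 ln(x) dx = 62.6013.
Endpoint term: (f(2) + f(27))/2 = (0.693147 + 3.29584)/2 = 1.99449.
Integral + boundary = 64.5958.
Order-1 term: 1/12 · (0.0370370 − 0.500000) = -0.0385802.
Running total after k=1: 64.5572.
Order-2 term: −1/720 · (0.000101611 − 0.250000) = 0.000347081.
Running total after k=2: 64.5576.
Order-3 term: 1/30240 · (1.67260e-06 − 0.750000) = -2.48015e-05.
Running total after k=3: 64.5575.
Order-4 term: −1/1209600 · (6.88313e-08 − 5.62500) = 4.65030e-06.

S_4 ≈ 64.5575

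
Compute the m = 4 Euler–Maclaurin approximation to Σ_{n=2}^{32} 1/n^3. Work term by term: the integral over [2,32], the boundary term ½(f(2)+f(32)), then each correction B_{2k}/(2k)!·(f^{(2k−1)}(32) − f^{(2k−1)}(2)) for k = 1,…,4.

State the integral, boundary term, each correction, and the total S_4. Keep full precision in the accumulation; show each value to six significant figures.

The integral term ∫_2^32 1/x^3 dx = 0.124512.
Boundary: ½(f(2) + f(32)) = ½(0.125000 + 3.05176e-05) = 0.0625153.
So far: 0.187027.
Order-1 term: 1/12 · (-2.86102e-06 − (-0.187500)) = 0.0156248.
After k=1: 0.202652.
Order-2 term: −1/720 · (-5.58794e-08 − (-0.937500)) = -0.00130208.
After k=2: 0.201350.
Order-3 term: 1/30240 · (-2.29193e-09 − (-9.84375)) = 0.000325521.
After k=3: 0.201675.
Order-4 term: −1/1209600 · (-1.61151e-10 − (-177.188)) = -0.000146484.

S_4 ≈ 0.201529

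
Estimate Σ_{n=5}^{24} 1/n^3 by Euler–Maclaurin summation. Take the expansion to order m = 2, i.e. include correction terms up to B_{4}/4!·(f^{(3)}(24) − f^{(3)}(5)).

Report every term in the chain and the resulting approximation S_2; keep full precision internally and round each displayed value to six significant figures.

S_2 ≈ 0.0235620

The integral term ∫_5^24 1/x^3 dx = 0.0191319.
½[f(5) + f(24)] = ½[0.00800000 + 7.23380e-05] = 0.00403617.
Running total after boundary: 0.0231681.
k=1: B_{2}/(2)! × [f^{(1)}(24) − f^{(1)}(5)] = 1/12 × (-9.04225e-06 − (-0.00480000)) = 0.000399246.
After k=1: 0.0235674.
k=2: B_{4}/(4)! × [f^{(3)}(24) − f^{(3)}(5)] = −1/720 × (-3.13967e-07 − (-0.00384000)) = -5.33290e-06.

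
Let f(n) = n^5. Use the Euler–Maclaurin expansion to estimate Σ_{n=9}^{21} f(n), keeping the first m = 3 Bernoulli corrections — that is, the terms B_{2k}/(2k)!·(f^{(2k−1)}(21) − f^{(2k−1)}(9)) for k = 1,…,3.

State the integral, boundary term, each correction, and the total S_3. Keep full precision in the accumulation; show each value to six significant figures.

The integral term ∫_9^21 x^5 dx = 1.42058e+07.
Boundary: ½(f(9) + f(21)) = ½(59049.0 + 4.08410e+06) = 2.07158e+06.
Integral + boundary = 1.62774e+07.
Order-1 term: 1/12 · (972405 − 32805.0) = 78300.0.
Running total after k=1: 1.63557e+07.
Order-2 term: −1/720 · (26460.0 − 4860.00) = -30.0000.
Running total after k=2: 1.63556e+07.
Order-3 term: 1/30240 · (120.000 − 120.000) = 0.00000.

S_3 ≈ 1.63556e+07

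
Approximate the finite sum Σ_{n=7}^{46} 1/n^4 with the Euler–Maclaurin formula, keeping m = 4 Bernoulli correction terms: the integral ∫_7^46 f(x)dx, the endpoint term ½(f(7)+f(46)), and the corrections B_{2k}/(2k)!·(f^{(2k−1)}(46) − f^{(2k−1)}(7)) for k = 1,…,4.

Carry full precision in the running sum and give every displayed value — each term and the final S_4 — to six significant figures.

S_4 ≈ 0.00119639

The integral term ∫_7^46 1/x^4 dx = 0.000968393.
½[f(7) + f(46)] = ½[0.000416493 + 2.23341e-07] = 0.000208358.
So far: 0.00117675.
Correction k=1: B_{2}/2! · (f^{(1)}(46) − f^{(1)}(7)) = 1/12 · (-1.94210e-08 − (-0.000237996)) = 1.98314e-05.
Running total after k=1: 0.00119658.
Correction k=2: B_{4}/4! · (f^{(3)}(46) − f^{(3)}(7)) = −1/720 · (-2.75345e-10 − (-0.000145712)) = -2.02377e-07.
Running total after k=2: 0.00119638.
Correction k=3: B_{6}/6! · (f^{(5)}(46) − f^{(5)}(7)) = 1/30240 · (-7.28700e-12 − (-0.000166528)) = 5.50687e-09.
Running total after k=3: 0.00119639.
Correction k=4: B_{8}/8! · (f^{(7)}(46) − f^{(7)}(7)) = −1/1209600 · (-3.09939e-13 − (-0.000305868)) = -2.52867e-10.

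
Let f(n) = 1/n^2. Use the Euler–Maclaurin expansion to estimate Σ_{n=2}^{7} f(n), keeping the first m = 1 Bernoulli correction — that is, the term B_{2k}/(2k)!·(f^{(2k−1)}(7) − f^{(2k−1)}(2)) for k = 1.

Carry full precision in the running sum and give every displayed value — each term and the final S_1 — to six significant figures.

Integral: ∫_2^7 1/x^2 dx = 0.357143.
Boundary: ½(f(2) + f(7)) = ½(0.250000 + 0.0204082) = 0.135204.
Running total after boundary: 0.492347.
k=1: B_{2}/(2)! × [f^{(1)}(7) − f^{(1)}(2)] = 1/12 × (-0.00583090 − (-0.250000)) = 0.0203474.

S_1 ≈ 0.512694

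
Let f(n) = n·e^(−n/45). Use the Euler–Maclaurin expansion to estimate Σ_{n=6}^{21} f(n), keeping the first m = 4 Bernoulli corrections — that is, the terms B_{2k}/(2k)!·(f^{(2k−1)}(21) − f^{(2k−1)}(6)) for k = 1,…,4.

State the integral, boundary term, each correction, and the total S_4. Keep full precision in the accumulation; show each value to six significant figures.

S_4 ≈ 155.243

The integral term ∫_6^21 x·e^(−x/45) dx = 146.068.
½[f(6) + f(21)] = ½[5.25104 + 13.1689] = 9.20996.
Running total after boundary: 155.278.
Order-1 term: 1/12 · (0.334448 − 0.758484) = -0.0353363.
Running total after k=1: 155.243.
Order-2 term: −1/720 · (0.000784507 − 0.00123893) = 6.31142e-07.
Running total after k=2: 155.243.
Order-3 term: 1/30240 · (6.93261e-07 − 1.03867e-06) = -1.14221e-11.
Running total after k=3: 155.243.
Order-4 term: −1/1209600 · (4.93388e-10 − 7.23711e-10) = 1.90412e-16.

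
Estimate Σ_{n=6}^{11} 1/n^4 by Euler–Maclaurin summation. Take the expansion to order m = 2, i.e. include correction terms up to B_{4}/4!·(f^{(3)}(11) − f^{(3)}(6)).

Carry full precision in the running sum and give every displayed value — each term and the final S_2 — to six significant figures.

∫_6^11 1/x^4 dx evaluates to 0.00129277.
Boundary: ½(f(6) + f(11)) = ½(0.000771605 + 6.83013e-05) = 0.000419953.
Running total after boundary: 0.00171272.
Correction k=1: B_{2}/2! · (f^{(1)}(11) − f^{(1)}(6)) = 1/12 · (-2.48369e-05 − (-0.000514403)) = 4.07972e-05.
Partial sum through k=1: 0.00175352.
Correction k=2: B_{4}/4! · (f^{(3)}(11) − f^{(3)}(6)) = −1/720 · (-6.15790e-06 − (-0.000428669)) = -5.86822e-07.

S_2 ≈ 0.00175294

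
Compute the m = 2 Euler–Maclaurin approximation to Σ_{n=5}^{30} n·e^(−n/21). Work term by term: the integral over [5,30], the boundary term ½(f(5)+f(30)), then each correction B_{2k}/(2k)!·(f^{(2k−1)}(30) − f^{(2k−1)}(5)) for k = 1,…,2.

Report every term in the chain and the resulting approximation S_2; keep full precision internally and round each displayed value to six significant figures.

The integral term ∫_5^30 x·e^(−x/21) dx = 173.651.
½[f(5) + f(30)] = ½[3.94064 + 7.18953] = 5.56508.
Integral + boundary = 179.217.
Correction k=1: B_{2}/2! · (f^{(1)}(30) − f^{(1)}(5)) = 1/12 · (-0.102708 − 0.600478) = -0.0585988.
After k=1: 179.158.
Correction k=2: B_{4}/4! · (f^{(3)}(30) − f^{(3)}(5)) = −1/720 · (0.000853956 − 0.00493590) = 5.66937e-06.

S_2 ≈ 179.158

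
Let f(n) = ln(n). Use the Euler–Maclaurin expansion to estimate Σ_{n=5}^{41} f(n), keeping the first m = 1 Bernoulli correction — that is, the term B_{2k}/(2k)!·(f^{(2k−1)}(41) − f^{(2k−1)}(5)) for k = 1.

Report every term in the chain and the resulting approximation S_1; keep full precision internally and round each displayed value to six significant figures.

S_1 ≈ 110.856

∫_5^41 ln(x) dx evaluates to 108.209.
½[f(5) + f(41)] = ½[1.60944 + 3.71357] = 2.66150.
Integral + boundary = 110.871.
k=1: B_{2}/(2)! × [f^{(1)}(41) − f^{(1)}(5)] = 1/12 × (0.0243902 − 0.200000) = -0.0146341.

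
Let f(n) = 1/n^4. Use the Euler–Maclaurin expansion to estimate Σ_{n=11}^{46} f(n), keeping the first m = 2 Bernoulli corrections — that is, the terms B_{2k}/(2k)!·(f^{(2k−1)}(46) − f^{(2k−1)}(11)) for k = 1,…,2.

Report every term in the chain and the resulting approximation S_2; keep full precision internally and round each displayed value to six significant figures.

S_2 ≈ 0.000283336

Integral: ∫_11^46 1/x^4 dx = 0.000247014.
Boundary: ½(f(11) + f(46)) = ½(6.83013e-05 + 2.23341e-07) = 3.42623e-05.
So far: 0.000281276.
Correction k=1: B_{2}/2! · (f^{(1)}(46) − f^{(1)}(11)) = 1/12 · (-1.94210e-08 − (-2.48369e-05)) = 2.06812e-06.
Running total after k=1: 0.000283344.
Correction k=2: B_{4}/4! · (f^{(3)}(46) − f^{(3)}(11)) = −1/720 · (-2.75345e-10 − (-6.15790e-06)) = -8.55225e-09.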